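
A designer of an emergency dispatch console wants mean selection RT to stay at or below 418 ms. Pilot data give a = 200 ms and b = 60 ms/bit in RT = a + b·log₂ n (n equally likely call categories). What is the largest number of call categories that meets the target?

Set 200 + 60·log₂ n ≤ 418 → log₂ n ≤ (418 − 200)/60 = 3.6333.
So n ≤ 2^3.6333 = 12.409; the largest integer n is 12.

12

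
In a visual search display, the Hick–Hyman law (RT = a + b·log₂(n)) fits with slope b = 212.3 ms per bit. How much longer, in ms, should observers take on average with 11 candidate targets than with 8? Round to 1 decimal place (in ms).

97.5 ms

Only the slope matters, since a is common to both: ΔRT = b·log₂(n₂/n₁).
log₂(11) − log₂(8) = 3.4594 − 3 = 0.4594.
ΔRT = 212.3 × 0.4594 = 97.537 ms.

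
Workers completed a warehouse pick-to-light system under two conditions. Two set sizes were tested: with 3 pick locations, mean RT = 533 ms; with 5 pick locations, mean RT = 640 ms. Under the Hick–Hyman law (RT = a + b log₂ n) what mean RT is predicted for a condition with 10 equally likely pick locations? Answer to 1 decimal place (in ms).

Solve the two-equation system in a and b:
  b = (640 − 533) / (log₂ 5 − log₂ 3) = 107 / (2.3219 − 1.5850) = 145.190 ms/bit
  a = 533 − 145.190 × 1.5850 = 302.879 ms
Then RT(10) = 302.879 + 145.190 × log₂ 10 = 302.879 + 145.190 × 3.3219 ≈ 785.190 ms.

785.2 ms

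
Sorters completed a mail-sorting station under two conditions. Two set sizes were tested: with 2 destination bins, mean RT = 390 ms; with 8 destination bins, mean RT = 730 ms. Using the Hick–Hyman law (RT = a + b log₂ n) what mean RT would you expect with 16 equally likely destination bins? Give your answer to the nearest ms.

900 ms

Fit slope and intercept:
  b = (730 − 390) / (log₂ 8 − log₂ 2) = 340 / (3 − 1) = 170 ms/bit
  a = 390 − 170 × 1 = 220 ms
Then RT(16) = 220 + 170 × log₂ 16 = 220 + 170 × 4 ≈ 900.000 ms.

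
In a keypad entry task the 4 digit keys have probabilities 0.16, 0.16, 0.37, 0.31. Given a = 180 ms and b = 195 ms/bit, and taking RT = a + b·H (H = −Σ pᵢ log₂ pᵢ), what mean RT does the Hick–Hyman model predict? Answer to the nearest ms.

551 ms

H = 0.16·log₂(1/0.16) + 0.16·log₂(1/0.16) + 0.37·log₂(1/0.37) + 0.31·log₂(1/0.31) = 1.9006 bits.
RT = 180 + 195 × 1.9006 = 550.61 ms.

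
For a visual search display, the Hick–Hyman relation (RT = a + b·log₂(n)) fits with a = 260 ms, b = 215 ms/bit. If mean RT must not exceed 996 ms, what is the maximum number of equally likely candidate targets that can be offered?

Information budget: (996 − 260)/215 = 3.4233 bits, so n ≤ 2^3.4233 = 10.728 → at most 10.

10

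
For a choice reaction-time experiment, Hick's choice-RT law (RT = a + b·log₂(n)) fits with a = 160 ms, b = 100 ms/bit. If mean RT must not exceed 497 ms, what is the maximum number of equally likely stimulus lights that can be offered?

100·log₂ n ≤ 497 − 160 = 337, giving log₂ n ≤ 3.3700 and n ≤ 10.339. The largest whole number is 10.

10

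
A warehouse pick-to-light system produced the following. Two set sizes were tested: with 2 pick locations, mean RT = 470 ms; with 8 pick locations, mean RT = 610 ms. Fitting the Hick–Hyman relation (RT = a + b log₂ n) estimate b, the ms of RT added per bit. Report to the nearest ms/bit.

The slope on a log₂ axis is (610 − 470) / (3 − 1) = 70 ms/bit.

70 ms/bit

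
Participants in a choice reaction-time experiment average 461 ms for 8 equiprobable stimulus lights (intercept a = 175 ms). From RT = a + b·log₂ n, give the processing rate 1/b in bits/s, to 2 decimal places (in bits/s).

Choice component = 461 − 175 = 286 ms over log₂(8) = 3 bits.
b = 286 / 3 = 95.333 ms/bit, so 1/b = 10.490 bits/s.

10.49 bits/s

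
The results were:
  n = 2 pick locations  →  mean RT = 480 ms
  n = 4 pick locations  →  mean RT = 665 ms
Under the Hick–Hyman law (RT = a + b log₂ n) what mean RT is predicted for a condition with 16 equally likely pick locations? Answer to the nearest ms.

1035 ms

Solve the two-equation system in a and b:
  b = (665 − 480) / (log₂ 4 − log₂ 2) = 185 / (2 − 1) = 185 ms/bit
  a = 480 − 185 × 1 = 295 ms
Then RT(16) = 295 + 185 × log₂ 16 = 295 + 185 × 4 ≈ 1035.000 ms.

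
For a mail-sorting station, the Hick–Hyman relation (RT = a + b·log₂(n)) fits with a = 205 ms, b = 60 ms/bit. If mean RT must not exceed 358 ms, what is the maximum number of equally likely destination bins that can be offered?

60·log₂ n ≤ 358 − 205 = 153, giving log₂ n ≤ 2.5500 and n ≤ 5.856. The largest whole number is 5.

5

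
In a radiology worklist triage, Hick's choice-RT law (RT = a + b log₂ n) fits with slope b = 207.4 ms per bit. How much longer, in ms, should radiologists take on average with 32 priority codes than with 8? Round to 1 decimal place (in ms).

The intercept a cancels: ΔRT = b·(log₂ n₂ − log₂ n₁) = b·log₂(n₂/n₁).
log₂(32) − log₂(8) = log₂(32/8) = log₂(4) = 2.
ΔRT = 207.4 × 2.0000 = 414.800 ms.

414.8 ms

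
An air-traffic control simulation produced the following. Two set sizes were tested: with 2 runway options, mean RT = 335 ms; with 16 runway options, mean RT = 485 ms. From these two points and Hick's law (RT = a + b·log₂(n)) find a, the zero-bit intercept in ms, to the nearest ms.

b = (RT₂ − RT₁)/(log₂ n₂ − log₂ n₁) = (485 − 335)/(4 − 1) = 50 ms/bit.
a = RT₁ − b·log₂ n₁ = 335 − 50 × 1 = 285.000 ms.

285 ms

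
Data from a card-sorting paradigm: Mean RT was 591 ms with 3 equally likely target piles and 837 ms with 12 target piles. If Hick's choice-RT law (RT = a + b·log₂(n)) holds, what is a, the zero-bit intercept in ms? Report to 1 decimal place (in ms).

b = (RT₂ − RT₁)/(log₂ n₂ − log₂ n₁) = (837 − 591)/(3.5850 − 1.5850) = 123.000 ms/bit.
a = RT₁ − b·log₂ n₁ = 591 − 123.000 × 1.5850 = 396.050 ms.

396.0 ms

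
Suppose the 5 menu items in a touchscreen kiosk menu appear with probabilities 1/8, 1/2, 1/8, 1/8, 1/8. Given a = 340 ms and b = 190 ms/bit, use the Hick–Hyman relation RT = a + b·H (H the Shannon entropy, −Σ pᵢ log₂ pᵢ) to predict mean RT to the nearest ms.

720 ms

H = −Σ pᵢ log₂ pᵢ = 0.125·3 + 0.5·1 + 0.125·3 + 0.125·3 + 0.125·3 = 2.000 bits.
RT = 340 + 190 × 2.000 = 720.00 ms.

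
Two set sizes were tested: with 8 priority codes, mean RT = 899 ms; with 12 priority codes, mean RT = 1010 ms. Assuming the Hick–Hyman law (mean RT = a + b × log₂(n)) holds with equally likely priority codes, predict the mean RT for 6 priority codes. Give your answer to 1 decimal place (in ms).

With log₂ n on the abscissa the relation is linear; from the two conditions:
  b = (1010 − 899) / (log₂ 12 − log₂ 8) = 111 / (3.5850 − 3) = 189.756 ms/bit
  a = 899 − 189.756 × 3 = 329.733 ms
Then RT(6) = 329.733 + 189.756 × log₂ 6 = 329.733 + 189.756 × 2.5850 ≈ 820.244 ms.

820.2 ms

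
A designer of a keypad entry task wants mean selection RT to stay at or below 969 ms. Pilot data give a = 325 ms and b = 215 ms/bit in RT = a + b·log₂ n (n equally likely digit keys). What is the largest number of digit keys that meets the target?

215·log₂ n ≤ 969 − 325 = 644, giving log₂ n ≤ 2.9953 and n ≤ 7.974. The largest whole number is 7.

7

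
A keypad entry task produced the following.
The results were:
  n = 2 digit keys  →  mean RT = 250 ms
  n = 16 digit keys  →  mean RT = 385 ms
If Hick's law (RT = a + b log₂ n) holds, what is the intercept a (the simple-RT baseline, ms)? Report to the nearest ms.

b = (RT₂ − RT₁)/(log₂ n₂ − log₂ n₁) = (385 − 250)/(4 − 1) = 45 ms/bit.
Intercept: a = 250 − 45·log₂(2) = 205.000 ms.

205 ms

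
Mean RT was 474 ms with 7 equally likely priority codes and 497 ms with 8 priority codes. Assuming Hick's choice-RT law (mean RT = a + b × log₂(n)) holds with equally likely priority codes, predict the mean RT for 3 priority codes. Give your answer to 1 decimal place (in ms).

328.1 ms

Fit slope and intercept:
  b = (497 − 474) / (log₂ 8 − log₂ 7) = 23 / (3 − 2.8074) = 119.391 ms/bit
  a = 474 − 119.391 × 2.8074 = 138.828 ms
Then RT(3) = 138.828 + 119.391 × log₂ 3 = 138.828 + 119.391 × 1.5850 ≈ 328.058 ms.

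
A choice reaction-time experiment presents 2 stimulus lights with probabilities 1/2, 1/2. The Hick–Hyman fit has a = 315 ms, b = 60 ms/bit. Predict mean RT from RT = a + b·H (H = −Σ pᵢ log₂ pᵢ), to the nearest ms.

H = −Σ pᵢ log₂ pᵢ = 0.5·1 + 0.5·1 = 1.000 bits.
RT = 315 + 60 × 1.000 = 375.00 ms.

375 ms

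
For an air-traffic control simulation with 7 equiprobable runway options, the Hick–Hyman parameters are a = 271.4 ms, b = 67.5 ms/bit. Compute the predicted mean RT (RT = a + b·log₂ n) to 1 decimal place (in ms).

460.9 ms

log₂(7) = 2.8074 bits, so RT = 271.4 + 67.5 × 2.8074 ≈ 460.896 ms.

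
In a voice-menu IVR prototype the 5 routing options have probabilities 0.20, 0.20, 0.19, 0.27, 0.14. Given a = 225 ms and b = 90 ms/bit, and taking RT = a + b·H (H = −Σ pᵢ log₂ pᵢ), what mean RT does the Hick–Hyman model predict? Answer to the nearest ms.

H = 0.20·log₂(1/0.20) + 0.20·log₂(1/0.20) + 0.19·log₂(1/0.19) + 0.27·log₂(1/0.27) + 0.14·log₂(1/0.14) = 2.2911 bits.
RT = 225 + 90 × 2.2911 = 431.20 ms.

431 ms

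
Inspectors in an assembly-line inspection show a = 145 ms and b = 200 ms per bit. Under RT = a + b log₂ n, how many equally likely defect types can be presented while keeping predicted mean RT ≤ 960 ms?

16

200·log₂ n ≤ 960 − 145 = 815, giving log₂ n ≤ 4.0750 and n ≤ 16.854. The largest whole number is 16.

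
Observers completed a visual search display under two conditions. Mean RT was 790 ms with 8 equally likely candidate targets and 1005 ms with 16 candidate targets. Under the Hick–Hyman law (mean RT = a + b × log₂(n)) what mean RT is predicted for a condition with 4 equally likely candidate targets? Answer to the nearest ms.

575 ms

Fit slope and intercept:
  b = (1005 − 790) / (log₂ 16 − log₂ 8) = 215 / (4 − 3) = 215 ms/bit
  a = 790 − 215 × 3 = 145 ms
Then RT(4) = 145 + 215 × log₂ 4 = 145 + 215 × 2 ≈ 575.000 ms.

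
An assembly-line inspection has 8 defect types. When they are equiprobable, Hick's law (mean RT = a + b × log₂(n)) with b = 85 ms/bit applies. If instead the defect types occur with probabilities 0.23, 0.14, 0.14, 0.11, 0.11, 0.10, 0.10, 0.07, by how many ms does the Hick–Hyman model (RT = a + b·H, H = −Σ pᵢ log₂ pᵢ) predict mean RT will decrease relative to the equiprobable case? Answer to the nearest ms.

Equiprobable entropy H₀ = log₂ 8 = 3.0000 bits.
Skewed entropy H = −Σ pᵢ log₂ pᵢ = 2.9154 bits.
ΔRT = b·(H₀ − H) = 85 × 0.0846 = 7.19 ms.

7 ms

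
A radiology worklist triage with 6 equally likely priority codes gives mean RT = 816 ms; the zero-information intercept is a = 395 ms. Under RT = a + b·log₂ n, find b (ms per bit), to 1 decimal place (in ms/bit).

162.9 ms/bit

6 alternatives carry log₂ 6 = 2.5850 bits; the choice cost is 816 − 395 = 421 ms, so b = 421/2.5850 = 162.865 ms/bit.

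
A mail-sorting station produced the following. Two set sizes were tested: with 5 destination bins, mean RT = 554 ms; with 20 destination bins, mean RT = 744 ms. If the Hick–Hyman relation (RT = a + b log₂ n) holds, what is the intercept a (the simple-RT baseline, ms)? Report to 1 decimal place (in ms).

333.4 ms

b = (RT₂ − RT₁)/(log₂ n₂ − log₂ n₁) = (744 − 554)/(4.3219 − 2.3219) = 95.000 ms/bit.
Intercept: a = 554 − 95.000·log₂(5) = 333.417 ms.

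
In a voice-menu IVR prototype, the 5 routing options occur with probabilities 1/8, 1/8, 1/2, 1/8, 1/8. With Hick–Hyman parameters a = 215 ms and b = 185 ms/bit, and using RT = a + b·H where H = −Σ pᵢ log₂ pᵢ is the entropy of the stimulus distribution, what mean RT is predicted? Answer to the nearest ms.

585 ms

H = −Σ pᵢ log₂ pᵢ = 0.125·3 + 0.125·3 + 0.5·1 + 0.125·3 + 0.125·3 = 2.000 bits.
RT = 215 + 185 × 2.000 = 585.00 ms.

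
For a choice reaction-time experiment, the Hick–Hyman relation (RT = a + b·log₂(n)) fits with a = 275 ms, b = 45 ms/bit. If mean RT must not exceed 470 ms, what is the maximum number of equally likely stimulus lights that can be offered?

Information budget: (470 − 275)/45 = 4.3333 bits, so n ≤ 2^4.3333 = 20.159 → at most 20.

20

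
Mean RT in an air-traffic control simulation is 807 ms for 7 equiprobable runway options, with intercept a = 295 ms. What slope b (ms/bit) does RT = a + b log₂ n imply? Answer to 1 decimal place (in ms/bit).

b = (807 − 295) / log₂(7) = 512 / 2.8074 = 182.378 ms/bit.

182.4 ms/bit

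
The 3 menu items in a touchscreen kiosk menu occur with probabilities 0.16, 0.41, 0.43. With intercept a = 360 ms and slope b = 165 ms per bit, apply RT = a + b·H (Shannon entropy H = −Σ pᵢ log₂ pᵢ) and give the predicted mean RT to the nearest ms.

Entropy contributions −pᵢ log₂ pᵢ: 0.4230, 0.5274, 0.5236; sum H = 1.4740 bits.
RT = a + bH = 360 + 165·1.4740 = 603.20 ms.

603 ms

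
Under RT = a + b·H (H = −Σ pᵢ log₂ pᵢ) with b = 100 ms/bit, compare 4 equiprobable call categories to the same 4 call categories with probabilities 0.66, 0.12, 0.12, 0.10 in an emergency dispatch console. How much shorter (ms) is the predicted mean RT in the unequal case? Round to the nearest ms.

54 ms

The RT saving is b·ΔH. Equiprobable H₀ = log₂(4) = 2.0000 bits; with the given probabilities H = 1.4620 bits.
b·(H₀ − H) = 100 × (2.0000 − 1.4620) = 53.80 ms.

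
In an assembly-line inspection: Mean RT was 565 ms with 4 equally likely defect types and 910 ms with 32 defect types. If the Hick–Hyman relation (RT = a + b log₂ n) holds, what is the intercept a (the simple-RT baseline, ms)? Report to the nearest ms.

b = (RT₂ − RT₁)/(log₂ n₂ − log₂ n₁) = (910 − 565)/(5 − 2) = 115 ms/bit.
a = RT₁ − b·log₂ n₁ = 565 − 115 × 2 = 335.000 ms.

335 ms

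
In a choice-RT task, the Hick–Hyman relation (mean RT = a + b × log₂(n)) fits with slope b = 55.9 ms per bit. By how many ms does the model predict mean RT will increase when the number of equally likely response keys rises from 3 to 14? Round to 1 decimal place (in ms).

124.2 ms

ΔRT = (a + b log₂ n₂) − (a + b log₂ n₁) = b·(log₂ n₂ − log₂ n₁).
log₂(14) − log₂(3) = 3.8074 − 1.5850 = 2.2224.
ΔRT = 55.9 × 2.2224 = 124.232 ms.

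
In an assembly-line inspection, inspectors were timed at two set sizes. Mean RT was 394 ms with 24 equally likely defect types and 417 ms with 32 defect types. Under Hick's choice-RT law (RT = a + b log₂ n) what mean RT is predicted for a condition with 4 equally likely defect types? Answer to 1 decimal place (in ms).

250.7 ms

With log₂ n on the abscissa the relation is linear; from the two conditions:
  b = (417 − 394) / (log₂ 32 − log₂ 24) = 23 / (5 − 4.5850) = 55.417 ms/bit
  a = 394 − 55.417 × 4.5850 = 139.917 ms
Then RT(4) = 139.917 + 55.417 × log₂ 4 = 139.917 + 55.417 × 2 ≈ 250.750 ms.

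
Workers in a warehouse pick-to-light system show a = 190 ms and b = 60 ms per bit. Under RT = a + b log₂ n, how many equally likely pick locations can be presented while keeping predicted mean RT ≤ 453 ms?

20

60·log₂ n ≤ 453 − 190 = 263, giving log₂ n ≤ 4.3833 and n ≤ 20.870. The largest whole number is 20.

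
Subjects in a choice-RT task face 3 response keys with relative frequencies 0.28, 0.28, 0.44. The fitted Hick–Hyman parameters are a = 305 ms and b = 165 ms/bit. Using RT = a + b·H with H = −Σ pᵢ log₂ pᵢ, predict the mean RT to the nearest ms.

H = 0.28·log₂(1/0.28) + 0.28·log₂(1/0.28) + 0.44·log₂(1/0.44) = 1.5496 bits.
RT = 305 + 165 × 1.5496 = 560.68 ms.

561 ms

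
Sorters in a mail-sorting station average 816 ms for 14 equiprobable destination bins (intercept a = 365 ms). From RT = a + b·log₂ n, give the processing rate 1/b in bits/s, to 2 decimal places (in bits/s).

8.44 bits/s

Choice component = 816 − 365 = 451 ms over log₂(14) = 3.8074 bits.
b = 451 / 3.8074 = 118.455 ms/bit, so 1/b = 8.442 bits/s.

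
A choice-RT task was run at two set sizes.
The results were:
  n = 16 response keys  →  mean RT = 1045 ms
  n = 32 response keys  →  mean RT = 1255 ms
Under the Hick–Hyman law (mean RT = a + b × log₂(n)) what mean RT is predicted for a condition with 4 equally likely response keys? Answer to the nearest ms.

With log₂ n on the abscissa the relation is linear; from the two conditions:
  b = (1255 − 1045) / (log₂ 32 − log₂ 16) = 210 / (5 − 4) = 210 ms/bit
  a = 1045 − 210 × 4 = 205 ms
Then RT(4) = 205 + 210 × log₂ 4 = 205 + 210 × 2 ≈ 625.000 ms.

625 ms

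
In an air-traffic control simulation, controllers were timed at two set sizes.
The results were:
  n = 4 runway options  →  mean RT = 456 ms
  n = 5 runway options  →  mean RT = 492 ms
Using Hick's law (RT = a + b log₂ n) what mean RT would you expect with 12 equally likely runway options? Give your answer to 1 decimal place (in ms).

With log₂ n on the abscissa the relation is linear; from the two conditions:
  b = (492 − 456) / (log₂ 5 − log₂ 4) = 36 / (2.3219 − 2) = 111.826 ms/bit
  a = 456 − 111.826 × 2 = 232.348 ms
Then RT(12) = 232.348 + 111.826 × log₂ 12 = 232.348 + 111.826 × 3.5850 ≈ 633.240 ms.

633.2 ms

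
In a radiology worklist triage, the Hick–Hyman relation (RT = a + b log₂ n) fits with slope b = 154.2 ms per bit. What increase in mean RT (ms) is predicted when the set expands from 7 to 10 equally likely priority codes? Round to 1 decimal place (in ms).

ΔRT = (a + b log₂ n₂) − (a + b log₂ n₁) = b·(log₂ n₂ − log₂ n₁).
log₂(10) − log₂(7) = 3.3219 − 2.8074 = 0.5146.
ΔRT = 154.2 × 0.5146 = 79.347 ms.

79.3 ms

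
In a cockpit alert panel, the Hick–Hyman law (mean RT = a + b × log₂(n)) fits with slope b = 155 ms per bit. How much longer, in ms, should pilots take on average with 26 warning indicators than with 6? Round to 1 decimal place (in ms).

Only the slope matters, since a is common to both: ΔRT = b·log₂(n₂/n₁).
log₂(26) − log₂(6) = 4.7004 − 2.5850 = 2.1155.
ΔRT = 155 × 2.1155 = 327.899 ms.

327.9 ms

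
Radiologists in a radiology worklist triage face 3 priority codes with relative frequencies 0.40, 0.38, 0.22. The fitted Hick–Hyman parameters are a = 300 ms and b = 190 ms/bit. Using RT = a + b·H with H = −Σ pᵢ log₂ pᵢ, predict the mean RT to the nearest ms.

Entropy contributions −pᵢ log₂ pᵢ: 0.5288, 0.5305, 0.4806; sum H = 1.5398 bits.
RT = a + bH = 300 + 190·1.5398 = 592.56 ms.

593 ms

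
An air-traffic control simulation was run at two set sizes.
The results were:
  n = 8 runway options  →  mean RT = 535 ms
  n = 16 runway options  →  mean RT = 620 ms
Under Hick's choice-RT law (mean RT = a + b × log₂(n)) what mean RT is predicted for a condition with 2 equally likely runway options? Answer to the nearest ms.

365 ms

Fit slope and intercept:
  b = (620 − 535) / (log₂ 16 − log₂ 8) = 85 / (4 − 3) = 85 ms/bit
  a = 535 − 85 × 3 = 280 ms
Then RT(2) = 280 + 85 × log₂ 2 = 280 + 85 × 1 ≈ 365.000 ms.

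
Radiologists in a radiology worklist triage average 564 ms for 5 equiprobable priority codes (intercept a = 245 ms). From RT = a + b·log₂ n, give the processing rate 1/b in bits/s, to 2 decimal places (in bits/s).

7.28 bits/s

b = (564 − 245)/log₂ 5 = 319/2.3219 = 137.386 ms per bit = 0.13739 s/bit; the reciprocal is 7.279 bits/s.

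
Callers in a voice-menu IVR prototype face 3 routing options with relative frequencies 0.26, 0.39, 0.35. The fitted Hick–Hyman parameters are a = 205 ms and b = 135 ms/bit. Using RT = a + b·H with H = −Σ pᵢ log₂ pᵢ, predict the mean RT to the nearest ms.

416 ms

Entropy contributions −pᵢ log₂ pᵢ: 0.5053, 0.5298, 0.5301; sum H = 1.5652 bits.
RT = a + bH = 205 + 135·1.5652 = 416.30 ms.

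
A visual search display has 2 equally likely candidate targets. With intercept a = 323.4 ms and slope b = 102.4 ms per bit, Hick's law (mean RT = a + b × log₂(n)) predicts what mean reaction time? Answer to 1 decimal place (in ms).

log₂(2) = 1 bits, so RT = 323.4 + 102.4 × 1 ≈ 425.800 ms.

425.8 ms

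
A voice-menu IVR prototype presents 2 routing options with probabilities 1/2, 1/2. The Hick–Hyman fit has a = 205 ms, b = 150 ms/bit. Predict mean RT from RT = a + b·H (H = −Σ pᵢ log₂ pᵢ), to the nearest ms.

H = −Σ pᵢ log₂ pᵢ = 0.5·1 + 0.5·1 = 1.000 bits.
RT = 205 + 150 × 1.000 = 355.00 ms.

355 ms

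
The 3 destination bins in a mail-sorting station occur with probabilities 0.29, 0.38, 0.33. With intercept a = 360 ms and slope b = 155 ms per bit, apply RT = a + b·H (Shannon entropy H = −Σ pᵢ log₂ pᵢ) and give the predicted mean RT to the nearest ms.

Entropy contributions −pᵢ log₂ pᵢ: 0.5179, 0.5305, 0.5278; sum H = 1.5762 bits.
RT = a + bH = 360 + 155·1.5762 = 604.31 ms.

604 ms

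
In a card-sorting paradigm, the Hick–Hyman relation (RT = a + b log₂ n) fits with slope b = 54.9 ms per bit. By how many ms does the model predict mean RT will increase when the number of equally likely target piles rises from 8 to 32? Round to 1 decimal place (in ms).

Only the slope matters, since a is common to both: ΔRT = b·log₂(n₂/n₁).
log₂(32) − log₂(8) = log₂(32/8) = log₂(4) = 2.
ΔRT = 54.9 × 2.0000 = 109.800 ms.

109.8 ms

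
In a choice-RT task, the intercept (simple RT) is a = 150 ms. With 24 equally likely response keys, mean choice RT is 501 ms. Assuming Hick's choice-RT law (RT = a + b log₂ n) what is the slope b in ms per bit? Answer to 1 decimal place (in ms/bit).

log₂(24) = 4.5850 bits.
b = (RT − a)/log₂ n = (501 − 150) / 4.5850 = 76.555 ms/bit.

76.6 ms/bit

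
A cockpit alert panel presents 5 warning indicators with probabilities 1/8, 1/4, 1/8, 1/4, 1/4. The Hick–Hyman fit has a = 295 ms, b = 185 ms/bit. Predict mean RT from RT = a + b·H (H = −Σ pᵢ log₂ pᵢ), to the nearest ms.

711 ms

Each term −pᵢ log₂ pᵢ: 0.125·3 + 0.25·2 + 0.125·3 + 0.25·2 + 0.25·2; summed, H = 2.250 bits.
Mean RT = a + bH = 295 + 185·2.250 = 711.25 ms.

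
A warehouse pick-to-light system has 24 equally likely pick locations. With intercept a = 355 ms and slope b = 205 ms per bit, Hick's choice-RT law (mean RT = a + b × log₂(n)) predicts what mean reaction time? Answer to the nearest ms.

log₂(24) = 4.5850 bits, so RT = 355 + 205 × 4.5850 ≈ 1294.917 ms.

1295 ms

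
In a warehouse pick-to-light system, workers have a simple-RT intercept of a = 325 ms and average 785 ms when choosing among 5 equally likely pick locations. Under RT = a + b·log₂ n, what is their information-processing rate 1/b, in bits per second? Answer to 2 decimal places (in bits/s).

5.05 bits/s

b = (785 − 325)/log₂ 5 = 460/2.3219 = 198.111 ms per bit = 0.19811 s/bit; the reciprocal is 5.048 bits/s.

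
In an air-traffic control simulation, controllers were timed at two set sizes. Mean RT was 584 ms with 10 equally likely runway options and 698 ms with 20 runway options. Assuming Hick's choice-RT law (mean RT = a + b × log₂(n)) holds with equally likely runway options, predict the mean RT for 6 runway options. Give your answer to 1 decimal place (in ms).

Fit slope and intercept:
  b = (698 − 584) / (log₂ 20 − log₂ 10) = 114 / (4.3219 − 3.3219) = 114.000 ms/bit
  a = 584 − 114.000 × 3.3219 = 205.300 ms
Then RT(6) = 205.300 + 114.000 × log₂ 6 = 205.300 + 114.000 × 2.5850 ≈ 499.986 ms.

500.0 ms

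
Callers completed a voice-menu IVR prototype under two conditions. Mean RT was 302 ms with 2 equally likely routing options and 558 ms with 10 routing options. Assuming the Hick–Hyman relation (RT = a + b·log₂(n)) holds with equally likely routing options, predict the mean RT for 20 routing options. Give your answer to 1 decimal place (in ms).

668.3 ms

Fit slope and intercept:
  b = (558 − 302) / (log₂ 10 − log₂ 2) = 256 / (3.3219 − 1) = 110.253 ms/bit
  a = 302 − 110.253 × 1 = 191.747 ms
Then RT(20) = 191.747 + 110.253 × log₂ 20 = 191.747 + 110.253 × 4.3219 ≈ 668.253 ms.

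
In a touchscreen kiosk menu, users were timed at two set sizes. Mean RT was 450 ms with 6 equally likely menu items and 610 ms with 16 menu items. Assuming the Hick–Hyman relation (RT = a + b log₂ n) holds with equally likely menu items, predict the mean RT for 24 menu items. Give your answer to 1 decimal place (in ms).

676.1 ms

RT is linear in log₂ n, so two points fix the line:
  b = (610 − 450) / (log₂ 16 − log₂ 6) = 160 / (4 − 2.5850) = 113.071 ms/bit
  a = 450 − 113.071 × 2.5850 = 157.715 ms
Then RT(24) = 157.715 + 113.071 × log₂ 24 = 157.715 + 113.071 × 4.5850 ≈ 676.142 ms.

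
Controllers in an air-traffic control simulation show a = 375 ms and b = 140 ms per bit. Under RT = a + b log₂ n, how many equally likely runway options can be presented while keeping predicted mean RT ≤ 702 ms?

5

Information budget: (702 − 375)/140 = 2.3357 bits, so n ≤ 2^2.3357 = 5.048 → at most 5.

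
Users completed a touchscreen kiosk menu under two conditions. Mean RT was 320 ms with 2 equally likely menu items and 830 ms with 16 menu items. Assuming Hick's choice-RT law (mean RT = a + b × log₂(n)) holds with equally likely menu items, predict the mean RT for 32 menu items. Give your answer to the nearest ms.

1000 ms

Fit slope and intercept:
  b = (830 − 320) / (log₂ 16 − log₂ 2) = 510 / (4 − 1) = 170 ms/bit
  a = 320 − 170 × 1 = 150 ms
Then RT(32) = 150 + 170 × log₂ 32 = 150 + 170 × 5 ≈ 1000.000 ms.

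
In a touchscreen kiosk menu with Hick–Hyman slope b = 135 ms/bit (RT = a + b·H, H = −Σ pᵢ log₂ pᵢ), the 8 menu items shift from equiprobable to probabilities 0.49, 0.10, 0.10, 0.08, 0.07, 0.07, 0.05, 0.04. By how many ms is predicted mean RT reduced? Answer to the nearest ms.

81 ms

The RT saving is b·ΔH. Equiprobable H₀ = log₂(8) = 3.0000 bits; with the given probabilities H = 2.3991 bits.
b·(H₀ − H) = 135 × (3.0000 − 2.3991) = 81.12 ms.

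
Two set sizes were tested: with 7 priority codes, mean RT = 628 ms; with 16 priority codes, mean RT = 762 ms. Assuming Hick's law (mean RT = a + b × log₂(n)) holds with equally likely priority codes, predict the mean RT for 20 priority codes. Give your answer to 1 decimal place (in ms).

RT is linear in log₂ n, so two points fix the line:
  b = (762 − 628) / (log₂ 16 − log₂ 7) = 134 / (4 − 2.8074) = 112.355 ms/bit
  a = 628 − 112.355 × 2.8074 = 312.579 ms
Then RT(20) = 312.579 + 112.355 × log₂ 20 = 312.579 + 112.355 × 4.3219 ≈ 798.170 ms.

798.2 ms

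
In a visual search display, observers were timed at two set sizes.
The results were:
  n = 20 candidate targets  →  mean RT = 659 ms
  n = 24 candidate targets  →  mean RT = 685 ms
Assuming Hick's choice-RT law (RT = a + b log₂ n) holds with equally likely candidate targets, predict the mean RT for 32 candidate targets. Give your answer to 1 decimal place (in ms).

Fit slope and intercept:
  b = (685 − 659) / (log₂ 24 − log₂ 20) = 26 / (4.5850 − 4.3219) = 98.846 ms/bit
  a = 659 − 98.846 × 4.3219 = 231.793 ms
Then RT(32) = 231.793 + 98.846 × log₂ 32 = 231.793 + 98.846 × 5 ≈ 726.025 ms.

726.0 ms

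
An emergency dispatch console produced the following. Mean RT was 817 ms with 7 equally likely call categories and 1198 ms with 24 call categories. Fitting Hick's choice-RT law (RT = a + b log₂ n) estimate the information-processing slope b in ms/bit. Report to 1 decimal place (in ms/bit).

b = (RT₂ − RT₁)/(log₂ n₂ − log₂ n₁) = (1198 − 817)/(4.5850 − 2.8074) = 214.333 ms/bit.

214.3 ms/bit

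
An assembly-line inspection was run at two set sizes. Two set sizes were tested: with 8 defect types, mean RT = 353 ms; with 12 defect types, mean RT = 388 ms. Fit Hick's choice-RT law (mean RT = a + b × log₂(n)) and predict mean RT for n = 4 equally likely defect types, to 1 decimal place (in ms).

293.2 ms

RT is linear in log₂ n, so two points fix the line:
  b = (388 − 353) / (log₂ 12 − log₂ 8) = 35 / (3.5850 − 3) = 59.833 ms/bit
  a = 353 − 59.833 × 3 = 173.501 ms
Then RT(4) = 173.501 + 59.833 × log₂ 4 = 173.501 + 59.833 × 2 ≈ 293.167 ms.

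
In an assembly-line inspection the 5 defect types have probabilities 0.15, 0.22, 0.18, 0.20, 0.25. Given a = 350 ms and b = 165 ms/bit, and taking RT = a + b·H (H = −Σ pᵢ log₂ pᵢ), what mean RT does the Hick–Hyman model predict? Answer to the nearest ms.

730 ms

H = 0.15·log₂(1/0.15) + 0.22·log₂(1/0.22) + 0.18·log₂(1/0.18) + 0.20·log₂(1/0.20) + 0.25·log₂(1/0.25) = 2.3008 bits.
RT = 350 + 165 × 2.3008 = 729.63 ms.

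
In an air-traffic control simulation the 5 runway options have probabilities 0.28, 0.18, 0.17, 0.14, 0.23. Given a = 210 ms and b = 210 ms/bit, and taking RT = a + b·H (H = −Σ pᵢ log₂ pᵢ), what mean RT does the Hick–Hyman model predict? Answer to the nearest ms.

689 ms

Entropy contributions −pᵢ log₂ pᵢ: 0.5142, 0.4453, 0.4346, 0.3971, 0.4877; sum H = 2.2789 bits.
RT = a + bH = 210 + 210·2.2789 = 688.57 ms.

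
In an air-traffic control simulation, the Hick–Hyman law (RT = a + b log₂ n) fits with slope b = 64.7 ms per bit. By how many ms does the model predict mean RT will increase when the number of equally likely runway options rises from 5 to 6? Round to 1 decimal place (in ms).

ΔRT = (a + b log₂ n₂) − (a + b log₂ n₁) = b·(log₂ n₂ − log₂ n₁).
log₂(6) − log₂(5) = 2.5850 − 2.3219 = 0.2630.
ΔRT = 64.7 × 0.2630 = 17.018 ms.

17.0 ms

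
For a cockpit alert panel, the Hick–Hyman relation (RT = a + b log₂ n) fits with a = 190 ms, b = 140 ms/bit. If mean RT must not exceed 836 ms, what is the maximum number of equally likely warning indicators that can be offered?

Information budget: (836 − 190)/140 = 4.6143 bits, so n ≤ 2^4.6143 = 24.493 → at most 24.

24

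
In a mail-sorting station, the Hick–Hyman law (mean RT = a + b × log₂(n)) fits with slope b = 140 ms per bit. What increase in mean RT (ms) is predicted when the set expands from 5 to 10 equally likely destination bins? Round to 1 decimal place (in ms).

140.0 ms

The intercept a cancels: ΔRT = b·(log₂ n₂ − log₂ n₁) = b·log₂(n₂/n₁).
log₂(10) − log₂(5) = log₂(10/5) = log₂(2) = 1.
ΔRT = 140 × 1.0000 = 140.000 ms.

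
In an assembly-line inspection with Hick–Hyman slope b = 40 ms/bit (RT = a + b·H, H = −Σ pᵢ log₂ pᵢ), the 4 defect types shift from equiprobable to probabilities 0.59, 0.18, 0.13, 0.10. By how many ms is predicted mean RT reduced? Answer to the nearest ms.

16 ms

Equiprobable entropy H₀ = log₂ 4 = 2.0000 bits.
Skewed entropy H = −Σ pᵢ log₂ pᵢ = 1.6093 bits.
ΔRT = b·(H₀ − H) = 40 × 0.3907 = 15.63 ms.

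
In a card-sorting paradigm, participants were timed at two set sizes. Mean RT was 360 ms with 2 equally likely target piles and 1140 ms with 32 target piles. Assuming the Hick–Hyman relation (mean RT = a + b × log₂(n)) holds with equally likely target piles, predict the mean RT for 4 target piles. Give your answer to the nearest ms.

555 ms

Fit slope and intercept:
  b = (1140 − 360) / (log₂ 32 − log₂ 2) = 780 / (5 − 1) = 195 ms/bit
  a = 360 − 195 × 1 = 165 ms
Then RT(4) = 165 + 195 × log₂ 4 = 165 + 195 × 2 ≈ 555.000 ms.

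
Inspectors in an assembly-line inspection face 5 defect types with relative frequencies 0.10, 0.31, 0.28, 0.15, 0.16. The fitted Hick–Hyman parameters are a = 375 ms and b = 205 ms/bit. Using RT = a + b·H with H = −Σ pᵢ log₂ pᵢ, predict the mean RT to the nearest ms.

827 ms

H = 0.10·log₂(1/0.10) + 0.31·log₂(1/0.31) + 0.28·log₂(1/0.28) + 0.15·log₂(1/0.15) + 0.16·log₂(1/0.16) = 2.2038 bits.
RT = 375 + 205 × 2.2038 = 826.77 ms.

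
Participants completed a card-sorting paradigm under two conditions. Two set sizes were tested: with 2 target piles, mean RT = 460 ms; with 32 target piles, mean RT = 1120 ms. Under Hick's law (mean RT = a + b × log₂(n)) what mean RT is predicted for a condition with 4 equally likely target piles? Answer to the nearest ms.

With log₂ n on the abscissa the relation is linear; from the two conditions:
  b = (1120 − 460) / (log₂ 32 − log₂ 2) = 660 / (5 − 1) = 165 ms/bit
  a = 460 − 165 × 1 = 295 ms
Then RT(4) = 295 + 165 × log₂ 4 = 295 + 165 × 2 ≈ 625.000 ms.

625 ms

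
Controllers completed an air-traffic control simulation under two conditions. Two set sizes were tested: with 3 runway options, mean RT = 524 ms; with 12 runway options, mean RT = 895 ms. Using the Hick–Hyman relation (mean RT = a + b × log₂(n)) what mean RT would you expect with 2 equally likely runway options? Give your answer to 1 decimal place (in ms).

Fit slope and intercept:
  b = (895 − 524) / (log₂ 12 − log₂ 3) = 371 / (3.5850 − 1.5850) = 185.500 ms/bit
  a = 524 − 185.500 × 1.5850 = 229.989 ms
Then RT(2) = 229.989 + 185.500 × log₂ 2 = 229.989 + 185.500 × 1 ≈ 415.489 ms.

415.5 ms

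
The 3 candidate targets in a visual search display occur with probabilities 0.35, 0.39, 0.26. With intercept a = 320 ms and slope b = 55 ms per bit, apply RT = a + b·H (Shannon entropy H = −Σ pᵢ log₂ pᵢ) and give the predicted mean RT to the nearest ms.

406 ms

Entropy contributions −pᵢ log₂ pᵢ: 0.5301, 0.5298, 0.5053; sum H = 1.5652 bits.
RT = a + bH = 320 + 55·1.5652 = 406.09 ms.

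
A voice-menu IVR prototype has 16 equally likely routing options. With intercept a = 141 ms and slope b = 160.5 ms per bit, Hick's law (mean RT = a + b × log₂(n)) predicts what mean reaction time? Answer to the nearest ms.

log₂(16) = 4 bits, so RT = 141 + 160.5 × 4 ≈ 783.000 ms.

783 ms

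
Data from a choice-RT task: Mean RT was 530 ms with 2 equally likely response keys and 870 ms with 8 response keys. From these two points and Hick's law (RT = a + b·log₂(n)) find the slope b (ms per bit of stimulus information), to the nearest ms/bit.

The slope on a log₂ axis is (870 − 530) / (3 − 1) = 170 ms/bit.

170 ms/bit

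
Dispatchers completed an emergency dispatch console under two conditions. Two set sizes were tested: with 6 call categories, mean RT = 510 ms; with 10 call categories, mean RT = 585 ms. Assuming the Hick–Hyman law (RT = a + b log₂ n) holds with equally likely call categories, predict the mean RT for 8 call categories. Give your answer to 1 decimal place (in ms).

552.2 ms

With log₂ n on the abscissa the relation is linear; from the two conditions:
  b = (585 − 510) / (log₂ 10 − log₂ 6) = 75 / (3.3219 − 2.5850) = 101.769 ms/bit
  a = 510 − 101.769 × 2.5850 = 246.932 ms
Then RT(8) = 246.932 + 101.769 × log₂ 8 = 246.932 + 101.769 × 3 ≈ 552.238 ms.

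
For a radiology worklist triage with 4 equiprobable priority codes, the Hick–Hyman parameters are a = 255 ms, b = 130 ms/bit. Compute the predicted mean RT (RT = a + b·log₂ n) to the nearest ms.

log₂(4) = 2 bits, so RT = 255 + 130 × 2 ≈ 515.000 ms.

515 ms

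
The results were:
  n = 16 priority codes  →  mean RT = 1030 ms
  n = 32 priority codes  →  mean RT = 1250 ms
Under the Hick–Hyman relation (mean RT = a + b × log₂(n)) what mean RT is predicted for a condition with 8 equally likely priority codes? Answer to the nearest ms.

Fit slope and intercept:
  b = (1250 − 1030) / (log₂ 32 − log₂ 16) = 220 / (5 − 4) = 220 ms/bit
  a = 1030 − 220 × 4 = 150 ms
Then RT(8) = 150 + 220 × log₂ 8 = 150 + 220 × 3 ≈ 810.000 ms.

810 ms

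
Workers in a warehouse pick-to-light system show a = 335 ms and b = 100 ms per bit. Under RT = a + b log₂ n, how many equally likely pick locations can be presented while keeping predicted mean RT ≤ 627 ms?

Set 335 + 100·log₂ n ≤ 627 → log₂ n ≤ (627 − 335)/100 = 2.9200.
So n ≤ 2^2.9200 = 7.568; the largest integer n is 7.

7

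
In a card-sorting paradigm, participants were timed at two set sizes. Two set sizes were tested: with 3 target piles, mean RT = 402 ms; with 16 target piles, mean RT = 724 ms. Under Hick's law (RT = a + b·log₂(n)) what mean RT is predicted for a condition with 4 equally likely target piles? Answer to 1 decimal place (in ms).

457.3 ms

RT is linear in log₂ n, so two points fix the line:
  b = (724 − 402) / (log₂ 16 − log₂ 3) = 322 / (4 − 1.5850) = 133.331 ms/bit
  a = 402 − 133.331 × 1.5850 = 190.675 ms
Then RT(4) = 190.675 + 133.331 × log₂ 4 = 190.675 + 133.331 × 2 ≈ 457.337 ms.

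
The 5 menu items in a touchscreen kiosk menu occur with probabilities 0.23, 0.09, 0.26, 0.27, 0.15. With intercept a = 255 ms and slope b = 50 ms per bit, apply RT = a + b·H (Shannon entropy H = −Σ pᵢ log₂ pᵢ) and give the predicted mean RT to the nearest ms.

366 ms

H = 0.23·log₂(1/0.23) + 0.09·log₂(1/0.09) + 0.26·log₂(1/0.26) + 0.27·log₂(1/0.27) + 0.15·log₂(1/0.15) = 2.2262 bits.
RT = 255 + 50 × 2.2262 = 366.31 ms.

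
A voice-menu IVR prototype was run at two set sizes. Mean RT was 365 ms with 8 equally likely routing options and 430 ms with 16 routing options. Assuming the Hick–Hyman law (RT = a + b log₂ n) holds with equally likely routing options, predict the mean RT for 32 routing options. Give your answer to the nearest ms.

495 ms

RT is linear in log₂ n, so two points fix the line:
  b = (430 − 365) / (log₂ 16 − log₂ 8) = 65 / (4 − 3) = 65 ms/bit
  a = 365 − 65 × 3 = 170 ms
Then RT(32) = 170 + 65 × log₂ 32 = 170 + 65 × 5 ≈ 495.000 ms.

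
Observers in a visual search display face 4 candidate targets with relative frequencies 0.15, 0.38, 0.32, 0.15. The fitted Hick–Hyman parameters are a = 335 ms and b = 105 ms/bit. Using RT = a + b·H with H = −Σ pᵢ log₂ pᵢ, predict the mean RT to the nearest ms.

532 ms

H = 0.15·log₂(1/0.15) + 0.38·log₂(1/0.38) + 0.32·log₂(1/0.32) + 0.15·log₂(1/0.15) = 1.8776 bits.
RT = 335 + 105 × 1.8776 = 532.15 ms.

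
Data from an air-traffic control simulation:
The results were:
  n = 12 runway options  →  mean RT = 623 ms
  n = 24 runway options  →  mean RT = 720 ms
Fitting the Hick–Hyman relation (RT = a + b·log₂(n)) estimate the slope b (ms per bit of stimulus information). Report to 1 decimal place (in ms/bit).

Slope: b = (720 − 623) / (log₂ 24 − log₂ 12) = 97/1.0000 = 97.000 ms/bit.

97.0 ms/bit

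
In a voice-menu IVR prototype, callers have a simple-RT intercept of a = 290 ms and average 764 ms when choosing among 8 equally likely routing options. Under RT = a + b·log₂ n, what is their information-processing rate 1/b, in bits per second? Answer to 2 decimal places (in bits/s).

6.33 bits/s

Choice component = 764 − 290 = 474 ms over log₂(8) = 3 bits.
b = 474 / 3 = 158.000 ms/bit, so 1/b = 6.329 bits/s.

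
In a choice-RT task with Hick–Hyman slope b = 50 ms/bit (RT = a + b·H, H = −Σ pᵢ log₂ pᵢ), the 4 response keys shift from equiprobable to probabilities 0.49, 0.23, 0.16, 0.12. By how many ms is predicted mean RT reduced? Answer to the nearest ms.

The RT saving is b·ΔH. Equiprobable H₀ = log₂(4) = 2.0000 bits; with the given probabilities H = 1.7820 bits.
b·(H₀ − H) = 50 × (2.0000 − 1.7820) = 10.90 ms.

11 ms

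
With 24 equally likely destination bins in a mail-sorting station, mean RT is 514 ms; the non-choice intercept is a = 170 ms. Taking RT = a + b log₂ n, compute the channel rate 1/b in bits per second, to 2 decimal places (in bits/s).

Choice component = 514 − 170 = 344 ms over log₂(24) = 4.5850 bits.
b = 344 / 4.5850 = 75.028 ms/bit, so 1/b = 13.328 bits/s.

13.33 bits/s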